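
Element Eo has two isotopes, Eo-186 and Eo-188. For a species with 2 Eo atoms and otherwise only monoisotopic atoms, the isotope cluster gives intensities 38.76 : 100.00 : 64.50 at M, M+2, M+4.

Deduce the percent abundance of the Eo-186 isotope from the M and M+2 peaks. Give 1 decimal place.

43.7%

If p is the fraction of Eo that is Eo-186, then I(M+2)/I(M) = [C(2,1)·p^1·(1−p)] / p^2 = 2·(1−p)/p = 100.00/38.76 = 2.5800
(1−p)/p = 2.5800/2 = 1.2900  ⇒  p = 1/(1 + 1.2900) = 0.4367
Eo-186: 43.7%, Eo-188: 56.3%.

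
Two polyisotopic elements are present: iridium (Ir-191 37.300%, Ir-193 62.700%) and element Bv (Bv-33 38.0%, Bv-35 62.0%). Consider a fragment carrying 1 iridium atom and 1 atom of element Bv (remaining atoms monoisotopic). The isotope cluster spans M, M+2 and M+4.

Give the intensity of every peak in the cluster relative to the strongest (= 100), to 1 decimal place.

Iridium pattern (n=1): 0.3730 : 0.6270
Element Bv pattern (n=1): 0.3800 : 0.6200
Convolve the two distributions (both contribute in 2-u steps):
  M: 0.3730×0.3800 = 0.141740
  M+2: 0.3730×0.6200 + 0.6270×0.3800 = 0.469520
  M+4: 0.6270×0.6200 = 0.388740
Scale to base peak (0.469520) = 100: 30.2 : 100.0 : 82.8

30.2 : 100.0 : 82.8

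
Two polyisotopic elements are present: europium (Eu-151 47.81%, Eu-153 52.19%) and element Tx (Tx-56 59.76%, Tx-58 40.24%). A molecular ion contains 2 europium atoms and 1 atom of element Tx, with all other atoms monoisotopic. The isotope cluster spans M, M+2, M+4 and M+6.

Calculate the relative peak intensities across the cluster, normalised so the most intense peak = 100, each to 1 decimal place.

35.0 : 100.0 : 93.2 : 28.1

Europium pattern (n=2): 0.22857961 : 0.49904078 : 0.27237961
Element Tx pattern (n=1): 0.5976 : 0.4024
Convolve the two distributions (both contribute in 2-u steps):
  M: 0.22857961×0.5976 = 0.136599
  M+2: 0.22857961×0.4024 + 0.49904078×0.5976 = 0.390207
  M+4: 0.49904078×0.4024 + 0.27237961×0.5976 = 0.363588
  M+6: 0.27237961×0.4024 = 0.109606
Scale to base peak (0.390207) = 100: 35.0 : 100.0 : 93.2 : 28.1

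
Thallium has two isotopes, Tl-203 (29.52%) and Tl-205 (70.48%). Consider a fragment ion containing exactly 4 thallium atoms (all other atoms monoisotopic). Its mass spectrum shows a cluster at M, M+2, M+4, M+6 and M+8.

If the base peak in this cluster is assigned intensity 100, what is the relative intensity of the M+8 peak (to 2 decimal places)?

59.69

(0.2952 + 0.7048)^4 gives M 0.0076, M+2 0.0725, M+4 0.2597, M+6 0.4134, M+8 0.2468; the largest is M+6.
P(M+6) = C(4,3) × 0.2952^1 × 0.7048^3 = 4 × 0.2952 × 0.35010449 = 0.413403 (base)
P(M+8) = C(4,4) × 0.2952^0 × 0.7048^4 = 1 × 1.0000 × 0.24675365 = 0.246754
Relative intensity = 0.246754 / 0.413403 × 100 = 59.69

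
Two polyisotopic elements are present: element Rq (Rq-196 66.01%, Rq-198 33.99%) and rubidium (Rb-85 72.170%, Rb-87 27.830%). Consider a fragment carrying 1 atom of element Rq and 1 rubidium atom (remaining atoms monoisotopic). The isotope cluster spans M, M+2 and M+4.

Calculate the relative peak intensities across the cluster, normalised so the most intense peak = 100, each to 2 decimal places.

100.00 : 90.05 : 19.86

Element Rq pattern (n=1): 0.6601 : 0.3399
Rubidium pattern (n=1): 0.7217 : 0.2783
Convolve the two distributions (both contribute in 2-u steps):
  M: 0.6601×0.7217 = 0.476394
  M+2: 0.6601×0.2783 + 0.3399×0.7217 = 0.429012
  M+4: 0.3399×0.2783 = 0.094594
Scale to base peak (0.476394) = 100: 100.00 : 90.05 : 19.86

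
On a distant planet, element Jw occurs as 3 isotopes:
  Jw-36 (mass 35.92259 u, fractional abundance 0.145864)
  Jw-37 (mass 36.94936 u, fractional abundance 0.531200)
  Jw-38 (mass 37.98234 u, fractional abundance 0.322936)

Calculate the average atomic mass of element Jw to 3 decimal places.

Weight each isotope mass by its fractional abundance: 0.145864 × 35.92259 + 0.531200 × 36.94936 + 0.322936 × 37.98234
= 5.239813 + 19.627500 + 12.265865 = 37.133178 u

37.133 u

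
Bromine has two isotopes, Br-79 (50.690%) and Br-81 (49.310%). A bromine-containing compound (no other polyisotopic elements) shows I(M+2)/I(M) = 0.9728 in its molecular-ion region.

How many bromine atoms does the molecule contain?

1

The M+2/M ratio from n Br atoms is n · q/p = n · 0.49310/0.50690.
n = 0.9728 × 0.50690/0.49310 = 1.00 ≈ 1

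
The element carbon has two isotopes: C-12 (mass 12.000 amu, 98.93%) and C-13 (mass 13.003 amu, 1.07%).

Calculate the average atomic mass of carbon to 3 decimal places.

Average mass = Σ (abundance × isotope mass) = 0.9893 × 12.000 + 0.0107 × 13.003
= 11.8716 + 0.1391 = 12.0107 amu

12.011 amu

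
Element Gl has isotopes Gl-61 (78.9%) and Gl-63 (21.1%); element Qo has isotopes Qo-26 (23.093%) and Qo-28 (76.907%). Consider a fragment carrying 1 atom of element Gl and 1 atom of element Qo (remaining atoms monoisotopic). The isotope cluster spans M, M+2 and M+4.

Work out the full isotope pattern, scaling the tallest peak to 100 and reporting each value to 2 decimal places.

27.80 : 100.00 : 24.75

Element Gl pattern (n=1): 0.7890 : 0.2110
Element Qo pattern (n=1): 0.23093 : 0.76907
Convolve the two distributions (both contribute in 2-u steps):
  M: 0.7890×0.23093 = 0.182204
  M+2: 0.7890×0.76907 + 0.2110×0.23093 = 0.655522
  M+4: 0.2110×0.76907 = 0.162274
Scale to base peak (0.655522) = 100: 27.80 : 100.00 : 24.75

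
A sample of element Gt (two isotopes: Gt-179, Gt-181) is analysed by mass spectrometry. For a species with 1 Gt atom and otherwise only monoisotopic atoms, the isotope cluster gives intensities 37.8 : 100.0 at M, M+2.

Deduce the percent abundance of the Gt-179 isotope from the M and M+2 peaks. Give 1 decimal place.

27.4%

Write p for the Gt-179 fraction. I(M+2)/I(M) = [C(1,1)·p^0·(1−p)] / p^1 = 1·(1−p)/p = 100.0/37.8 = 2.6455
(1−p)/p = 2.6455/1 = 2.6455  ⇒  p = 1/(1 + 2.6455) = 0.2743
Gt-179: 27.4%, Gt-181: 72.6%.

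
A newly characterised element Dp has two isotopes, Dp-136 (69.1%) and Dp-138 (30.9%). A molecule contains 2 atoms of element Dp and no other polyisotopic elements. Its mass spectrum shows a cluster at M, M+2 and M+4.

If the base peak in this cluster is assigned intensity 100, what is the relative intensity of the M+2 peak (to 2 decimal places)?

(0.691 + 0.309)^2 gives M 0.4775, M+2 0.4270, M+4 0.0955; the largest is M.
P(M) = C(2,0) × 0.691^2 × 0.309^0 = 1 × 0.477481 × 1.0000 = 0.477481 (base)
P(M+2) = C(2,1) × 0.691^1 × 0.309^1 = 2 × 0.6910 × 0.3090 = 0.427038
Relative intensity = 0.427038 / 0.477481 × 100 = 89.44

89.44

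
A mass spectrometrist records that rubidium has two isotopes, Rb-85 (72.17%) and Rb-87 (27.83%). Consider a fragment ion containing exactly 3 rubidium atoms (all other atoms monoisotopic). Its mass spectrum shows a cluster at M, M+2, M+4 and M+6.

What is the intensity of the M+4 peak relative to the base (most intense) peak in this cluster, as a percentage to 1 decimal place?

38.6%

Binomial terms of (0.7217 + 0.2783)^3: M 0.3759, M+2 0.4349, M+4 0.1677, M+6 0.0216 → M+2 is the base peak.
P(M+2) = C(3,1) × 0.7217^2 × 0.2783^1 = 3 × 0.52085089 × 0.2783 = 0.434858 (base)
P(M+4) = C(3,2) × 0.7217^1 × 0.2783^2 = 3 × 0.7217 × 0.07745089 = 0.167689
Relative intensity = 0.167689 / 0.434858 × 100 = 38.6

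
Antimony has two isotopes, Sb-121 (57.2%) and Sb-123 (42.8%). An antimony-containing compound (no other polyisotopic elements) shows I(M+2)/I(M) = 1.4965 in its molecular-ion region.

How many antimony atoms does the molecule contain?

2

The M+2/M ratio from n Sb atoms is n · q/p = n · 0.428/0.572.
n = 1.4965 × 0.572/0.428 = 2.00 ≈ 2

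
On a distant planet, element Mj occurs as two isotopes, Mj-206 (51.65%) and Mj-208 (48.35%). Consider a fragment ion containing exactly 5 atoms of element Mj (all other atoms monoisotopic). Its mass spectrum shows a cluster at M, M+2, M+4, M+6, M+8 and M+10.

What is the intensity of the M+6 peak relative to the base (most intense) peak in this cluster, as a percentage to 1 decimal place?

93.6%

Term probabilities: M 0.0368, M+2 0.1720, M+4 0.3221, M+6 0.3015, M+8 0.1411, M+10 0.0264. Base peak = M+4.
P(M+4) = C(5,2) × 0.5165^3 × 0.4835^2 = 10 × 0.13778787 × 0.23377225 = 0.322110 (base)
P(M+6) = C(5,3) × 0.5165^2 × 0.4835^3 = 10 × 0.26677225 × 0.11302888 = 0.301530
Relative intensity = 0.301530 / 0.322110 × 100 = 93.6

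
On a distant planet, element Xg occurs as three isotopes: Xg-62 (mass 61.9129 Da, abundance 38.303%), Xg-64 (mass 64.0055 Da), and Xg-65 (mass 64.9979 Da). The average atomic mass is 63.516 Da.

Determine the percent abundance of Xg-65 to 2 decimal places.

31.44%

Let x and y be the fractions of Xg-64 and Xg-65. Then x + y = 1 − 0.38303 = 0.61697 and 64.0055x + 64.9979y = 63.516 − 0.38303×61.9129 = 39.801501913.
Substituting: 64.0055x + 64.9979(0.61697 − x) = 39.801501913
(64.0055 − 64.9979)x = -0.30025245  ⇒  x = 0.30255, y = 0.31442
Xg-64: 30.26%, Xg-65: 31.44%.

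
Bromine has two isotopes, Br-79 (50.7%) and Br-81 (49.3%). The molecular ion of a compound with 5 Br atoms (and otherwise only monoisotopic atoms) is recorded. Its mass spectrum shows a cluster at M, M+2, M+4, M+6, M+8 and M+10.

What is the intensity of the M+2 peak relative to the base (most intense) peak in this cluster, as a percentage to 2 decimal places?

(0.507 + 0.493)^5 gives M 0.0335, M+2 0.1629, M+4 0.3168, M+6 0.3080, M+8 0.1497, M+10 0.0291; the largest is M+4.
P(M+4) = C(5,2) × 0.507^3 × 0.493^2 = 10 × 0.13032384 × 0.243049 = 0.316751 (base)
P(M+2) = C(5,1) × 0.507^4 × 0.493^1 = 5 × 0.06607419 × 0.4930 = 0.162873
Relative intensity = 0.162873 / 0.316751 × 100 = 51.42

51.42%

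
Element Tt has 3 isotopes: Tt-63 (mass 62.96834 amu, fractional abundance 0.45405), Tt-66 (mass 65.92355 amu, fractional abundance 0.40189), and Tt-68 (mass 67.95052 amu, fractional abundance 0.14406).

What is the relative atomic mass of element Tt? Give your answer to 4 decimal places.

Ar = Σ fᵢ·mᵢ = 0.45405 × 62.96834 + 0.40189 × 65.92355 + 0.14406 × 67.95052
= 28.590775 + 26.494016 + 9.788952 = 64.873743 amu

64.8737 amu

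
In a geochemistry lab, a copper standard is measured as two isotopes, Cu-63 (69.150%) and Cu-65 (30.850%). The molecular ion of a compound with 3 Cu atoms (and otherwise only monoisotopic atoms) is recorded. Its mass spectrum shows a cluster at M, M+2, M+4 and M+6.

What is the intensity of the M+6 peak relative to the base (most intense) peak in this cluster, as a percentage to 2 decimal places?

(0.69150 + 0.30850)^3 gives M 0.3307, M+2 0.4425, M+4 0.1974, M+6 0.0294; the largest is M+2.
P(M+2) = C(3,1) × 0.69150^2 × 0.30850^1 = 3 × 0.47817225 × 0.3085 = 0.442548 (base)
P(M+6) = C(3,3) × 0.69150^0 × 0.30850^3 = 1 × 1.0000 × 0.02936064 = 0.029361
Relative intensity = 0.029361 / 0.442548 × 100 = 6.63

6.63%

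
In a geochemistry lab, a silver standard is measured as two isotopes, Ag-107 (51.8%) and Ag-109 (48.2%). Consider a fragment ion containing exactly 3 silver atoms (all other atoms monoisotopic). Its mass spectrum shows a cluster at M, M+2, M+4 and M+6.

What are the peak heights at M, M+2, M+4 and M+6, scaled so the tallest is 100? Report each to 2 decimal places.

Expanding (0.518 + 0.482)^3:
P(M) = 0.518^3 = 0.138992
P(M+2) = 3 × 0.518^2 × 0.482^1 = 0.387997
P(M+4) = 3 × 0.518^1 × 0.482^2 = 0.361031
P(M+6) = 0.482^3 = 0.111980
The M+2 peak is largest (0.387997); scaling to 100 gives 35.82 : 100.00 : 93.05 : 28.86.

35.82 : 100.00 : 93.05 : 28.86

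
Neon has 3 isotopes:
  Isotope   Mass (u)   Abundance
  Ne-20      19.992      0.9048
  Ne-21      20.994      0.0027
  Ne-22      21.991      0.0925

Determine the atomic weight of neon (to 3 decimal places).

20.180 u

Ar = Σ fᵢ·mᵢ = 0.9048 × 19.992 + 0.0027 × 20.994 + 0.0925 × 21.991
= 18.0888 + 0.0567 + 2.0342 = 20.1797 u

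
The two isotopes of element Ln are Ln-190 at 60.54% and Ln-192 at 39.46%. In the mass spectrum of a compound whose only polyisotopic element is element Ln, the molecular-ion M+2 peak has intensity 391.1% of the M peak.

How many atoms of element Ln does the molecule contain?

With n Ln atoms, P(M+2)/P(M) = C(n,1)·p^(n−1)q / p^n = n·q/p = n · 0.3946/0.6054.
n = 3.911 × 0.6054/0.3946 = 6.00 ≈ 6

6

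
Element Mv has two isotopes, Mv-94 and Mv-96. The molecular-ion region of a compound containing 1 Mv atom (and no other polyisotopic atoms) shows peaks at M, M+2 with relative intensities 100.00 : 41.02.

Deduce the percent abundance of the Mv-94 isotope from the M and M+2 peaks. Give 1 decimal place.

70.9%

Let p = fractional abundance of Mv-94. I(M+2)/I(M) = [C(1,1)·p^0·(1−p)] / p^1 = 1·(1−p)/p = 41.02/100.00 = 0.4102
(1−p)/p = 0.4102/1 = 0.4102  ⇒  p = 1/(1 + 0.4102) = 0.7091
Mv-94: 70.9%, Mv-96: 29.1%.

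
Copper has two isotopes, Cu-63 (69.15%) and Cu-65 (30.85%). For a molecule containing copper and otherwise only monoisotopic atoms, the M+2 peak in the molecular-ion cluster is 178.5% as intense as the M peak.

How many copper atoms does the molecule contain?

4

For n independent Cu atoms, I(M+2)/I(M) = n · (abundance Cu-65) / (abundance Cu-63) = n · 0.3085/0.6915.
n = 1.785 × 0.6915/0.3085 = 4.00 ≈ 4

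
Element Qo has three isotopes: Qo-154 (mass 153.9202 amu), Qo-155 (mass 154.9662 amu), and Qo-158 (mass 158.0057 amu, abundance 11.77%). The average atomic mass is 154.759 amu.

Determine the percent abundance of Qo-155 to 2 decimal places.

34.22%

The remaining 88.23% is split between Qo-154 (fraction x) and Qo-155 (fraction 0.8823 − x).
Substituting: 153.9202x + 154.9662(0.8823 − x) = 136.16172911
(153.9202 − 154.9662)x = -0.56494915  ⇒  x = 0.54010, y = 0.34220
Qo-154: 54.01%, Qo-155: 34.22%.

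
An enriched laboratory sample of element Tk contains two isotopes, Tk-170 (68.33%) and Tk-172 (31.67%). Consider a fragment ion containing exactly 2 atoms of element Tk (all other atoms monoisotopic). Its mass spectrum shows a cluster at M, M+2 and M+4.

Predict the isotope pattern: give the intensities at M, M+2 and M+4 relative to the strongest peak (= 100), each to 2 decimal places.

100.00 : 92.70 : 21.48

Each Tk atom is independently Tk-170 (p = 0.6833) or Tk-172 (q = 0.3167); the cluster is the binomial expansion (p + q)^2.
P(M) = 0.6833^2 = 0.466899
P(M+2) = 2 × 0.6833^1 × 0.3167^1 = 0.432802
P(M+4) = 0.3167^2 = 0.100299
The M peak is largest (0.466899); scaling to 100 gives 100.00 : 92.70 : 21.48.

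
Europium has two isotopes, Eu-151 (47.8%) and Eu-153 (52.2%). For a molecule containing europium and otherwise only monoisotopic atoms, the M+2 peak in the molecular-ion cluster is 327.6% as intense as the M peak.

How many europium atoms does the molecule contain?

With n Eu atoms, P(M+2)/P(M) = C(n,1)·p^(n−1)q / p^n = n·q/p = n · 0.522/0.478.
n = 3.276 × 0.478/0.522 = 3.00 ≈ 3

3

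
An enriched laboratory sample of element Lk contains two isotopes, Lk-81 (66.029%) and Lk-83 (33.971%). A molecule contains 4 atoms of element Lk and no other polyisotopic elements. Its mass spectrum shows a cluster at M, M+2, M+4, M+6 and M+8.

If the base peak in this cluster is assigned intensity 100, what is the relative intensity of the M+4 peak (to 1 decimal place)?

Term probabilities: M 0.1901, M+2 0.3912, M+4 0.3019, M+6 0.1035, M+8 0.0133. Base peak = M+2.
P(M+2) = C(4,1) × 0.66029^3 × 0.33971^1 = 4 × 0.28787514 × 0.33971 = 0.391176 (base)
P(M+4) = C(4,2) × 0.66029^2 × 0.33971^2 = 6 × 0.43598288 × 0.11540288 = 0.301882
Relative intensity = 0.301882 / 0.391176 × 100 = 77.2

77.2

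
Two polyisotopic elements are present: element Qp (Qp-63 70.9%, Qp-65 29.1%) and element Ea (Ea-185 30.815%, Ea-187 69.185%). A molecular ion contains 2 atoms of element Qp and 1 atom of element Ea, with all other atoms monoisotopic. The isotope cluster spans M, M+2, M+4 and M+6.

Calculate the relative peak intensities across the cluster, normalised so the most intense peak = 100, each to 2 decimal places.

32.62 : 100.00 : 65.60 : 12.34

Element Qp pattern (n=2): 0.502681 : 0.412638 : 0.084681
Element Ea pattern (n=1): 0.30815 : 0.69185
Convolve the two distributions (both contribute in 2-u steps):
  M: 0.502681×0.30815 = 0.154901
  M+2: 0.502681×0.69185 + 0.412638×0.30815 = 0.474934
  M+4: 0.412638×0.69185 + 0.084681×0.30815 = 0.311578
  M+6: 0.084681×0.69185 = 0.058587
Scale to base peak (0.474934) = 100: 32.62 : 100.00 : 65.60 : 12.34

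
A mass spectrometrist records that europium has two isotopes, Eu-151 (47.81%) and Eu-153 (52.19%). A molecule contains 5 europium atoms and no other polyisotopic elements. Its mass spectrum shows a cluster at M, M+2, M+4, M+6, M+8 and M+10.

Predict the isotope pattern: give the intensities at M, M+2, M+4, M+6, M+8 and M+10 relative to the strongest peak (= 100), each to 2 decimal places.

Each Eu atom is independently Eu-151 (p = 0.4781) or Eu-153 (q = 0.5219); the cluster is the binomial expansion (p + q)^5.
P(M) = 0.4781^5 = 0.024980
P(M+2) = 5 × 0.4781^4 × 0.5219^1 = 0.136343
P(M+4) = 10 × 0.4781^3 × 0.5219^2 = 0.297667
P(M+6) = 10 × 0.4781^2 × 0.5219^3 = 0.324937
P(M+8) = 5 × 0.4781^1 × 0.5219^4 = 0.177353
P(M+10) = 0.5219^5 = 0.038720
The M+6 peak is largest (0.324937); scaling to 100 gives 7.69 : 41.96 : 91.61 : 100.00 : 54.58 : 11.92.

7.69 : 41.96 : 91.61 : 100.00 : 54.58 : 11.92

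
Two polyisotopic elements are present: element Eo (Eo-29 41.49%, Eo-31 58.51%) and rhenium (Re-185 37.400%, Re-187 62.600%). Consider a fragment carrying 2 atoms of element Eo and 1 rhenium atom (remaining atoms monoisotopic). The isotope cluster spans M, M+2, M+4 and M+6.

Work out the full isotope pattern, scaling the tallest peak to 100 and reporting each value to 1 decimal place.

14.9 : 67.0 : 100.0 : 49.6

Element Eo pattern (n=2): 0.17214201 : 0.48551598 : 0.34234201
Rhenium pattern (n=1): 0.3740 : 0.6260
Convolve the two distributions (both contribute in 2-u steps):
  M: 0.17214201×0.3740 = 0.064381
  M+2: 0.17214201×0.6260 + 0.48551598×0.3740 = 0.289344
  M+4: 0.48551598×0.6260 + 0.34234201×0.3740 = 0.431969
  M+6: 0.34234201×0.6260 = 0.214306
Scale to base peak (0.431969) = 100: 14.9 : 67.0 : 100.0 : 49.6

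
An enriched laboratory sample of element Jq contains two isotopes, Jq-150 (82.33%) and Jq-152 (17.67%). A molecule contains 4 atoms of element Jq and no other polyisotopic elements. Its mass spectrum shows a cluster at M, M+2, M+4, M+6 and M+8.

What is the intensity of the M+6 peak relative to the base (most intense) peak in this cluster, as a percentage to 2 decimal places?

3.95%

Binomial terms of (0.8233 + 0.1767)^4: M 0.4594, M+2 0.3944, M+4 0.1270, M+6 0.0182, M+8 0.0010 → M is the base peak.
P(M) = C(4,0) × 0.8233^4 × 0.1767^0 = 1 × 0.45944387 × 1.0000 = 0.459444 (base)
P(M+6) = C(4,3) × 0.8233^1 × 0.1767^3 = 4 × 0.8233 × 0.00551708 = 0.018169
Relative intensity = 0.018169 / 0.459444 × 100 = 3.95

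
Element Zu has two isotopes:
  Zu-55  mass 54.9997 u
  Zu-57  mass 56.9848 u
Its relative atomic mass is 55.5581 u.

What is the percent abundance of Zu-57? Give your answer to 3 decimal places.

28.130%

With x = fraction of Zu-55 (so Zu-57 is 1 − x):
54.9997·x + 56.9848·(1 − x) = 55.5581
(54.9997 − 56.9848)·x = 55.5581 − 56.9848
x = -1.4267 / -1.9851 = 0.71870 → 71.870% Zu-55, 28.130% Zu-57.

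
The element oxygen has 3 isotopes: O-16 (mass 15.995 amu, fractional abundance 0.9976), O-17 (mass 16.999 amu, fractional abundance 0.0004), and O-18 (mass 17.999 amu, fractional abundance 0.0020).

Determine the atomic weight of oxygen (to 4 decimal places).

15.9994 amu

The abundance-weighted mean is 0.9976 × 15.995 + 0.0004 × 16.999 + 0.0020 × 17.999
= 15.95661 + 0.00680 + 0.03600 = 15.99941 amu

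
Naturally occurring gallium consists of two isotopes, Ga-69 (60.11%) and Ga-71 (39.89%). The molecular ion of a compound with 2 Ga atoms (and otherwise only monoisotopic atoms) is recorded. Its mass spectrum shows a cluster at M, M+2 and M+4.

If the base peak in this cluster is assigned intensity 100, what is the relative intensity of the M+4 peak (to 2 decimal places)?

(0.6011 + 0.3989)^2 gives M 0.3613, M+2 0.4796, M+4 0.1591; the largest is M+2.
P(M+2) = C(2,1) × 0.6011^1 × 0.3989^1 = 2 × 0.6011 × 0.3989 = 0.479558 (base)
P(M+4) = C(2,2) × 0.6011^0 × 0.3989^2 = 1 × 1.0000 × 0.15912121 = 0.159121
Relative intensity = 0.159121 / 0.479558 × 100 = 33.18

33.18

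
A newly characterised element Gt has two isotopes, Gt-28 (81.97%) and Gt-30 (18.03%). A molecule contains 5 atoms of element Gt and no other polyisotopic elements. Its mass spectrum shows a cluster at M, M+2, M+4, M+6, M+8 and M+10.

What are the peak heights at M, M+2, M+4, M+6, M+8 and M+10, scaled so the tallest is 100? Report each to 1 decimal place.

90.9 : 100.0 : 44.0 : 9.7 : 1.1 : 0.0

Expanding (0.8197 + 0.1803)^5:
P(M) = 0.8197^5 = 0.370062
P(M+2) = 5 × 0.8197^4 × 0.1803^1 = 0.406992
P(M+4) = 10 × 0.8197^3 × 0.1803^2 = 0.179043
P(M+6) = 10 × 0.8197^2 × 0.1803^3 = 0.039382
P(M+8) = 5 × 0.8197^1 × 0.1803^4 = 0.004331
P(M+10) = 0.1803^5 = 0.000191
The M+2 peak is largest (0.406992); scaling to 100 gives 90.9 : 100.0 : 44.0 : 9.7 : 1.1 : 0.0.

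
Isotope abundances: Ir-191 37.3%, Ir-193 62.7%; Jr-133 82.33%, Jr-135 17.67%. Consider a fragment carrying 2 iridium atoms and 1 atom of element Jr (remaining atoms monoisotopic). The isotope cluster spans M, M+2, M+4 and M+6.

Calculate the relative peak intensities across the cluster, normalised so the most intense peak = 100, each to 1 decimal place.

Iridium pattern (n=2): 0.139129 : 0.467742 : 0.393129
Element Jr pattern (n=1): 0.8233 : 0.1767
Convolve the two distributions (both contribute in 2-u steps):
  M: 0.139129×0.8233 = 0.114545
  M+2: 0.139129×0.1767 + 0.467742×0.8233 = 0.409676
  M+4: 0.467742×0.1767 + 0.393129×0.8233 = 0.406313
  M+6: 0.393129×0.1767 = 0.069466
Scale to base peak (0.409676) = 100: 28.0 : 100.0 : 99.2 : 17.0

28.0 : 100.0 : 99.2 : 17.0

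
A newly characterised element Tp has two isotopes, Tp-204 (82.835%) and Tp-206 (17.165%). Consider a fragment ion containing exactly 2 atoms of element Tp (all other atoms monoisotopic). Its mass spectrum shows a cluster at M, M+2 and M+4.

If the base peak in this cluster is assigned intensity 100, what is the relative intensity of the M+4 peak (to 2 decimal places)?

4.29

Binomial terms of (0.82835 + 0.17165)^2: M 0.6862, M+2 0.2844, M+4 0.0295 → M is the base peak.
P(M) = C(2,0) × 0.82835^2 × 0.17165^0 = 1 × 0.68616372 × 1.0000 = 0.686164 (base)
P(M+4) = C(2,2) × 0.82835^0 × 0.17165^2 = 1 × 1.0000 × 0.02946372 = 0.029464
Relative intensity = 0.029464 / 0.686164 × 100 = 4.29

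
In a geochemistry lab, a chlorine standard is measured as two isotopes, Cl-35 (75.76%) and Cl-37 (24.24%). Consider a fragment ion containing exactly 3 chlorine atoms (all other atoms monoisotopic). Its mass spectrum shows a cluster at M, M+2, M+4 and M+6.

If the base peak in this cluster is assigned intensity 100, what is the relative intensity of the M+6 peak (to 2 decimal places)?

3.28

Binomial terms of (0.7576 + 0.2424)^3: M 0.4348, M+2 0.4174, M+4 0.1335, M+6 0.0142 → M is the base peak.
P(M) = C(3,0) × 0.7576^3 × 0.2424^0 = 1 × 0.4348304 × 1.0000 = 0.434830 (base)
P(M+6) = C(3,3) × 0.7576^0 × 0.2424^3 = 1 × 1.0000 × 0.01424288 = 0.014243
Relative intensity = 0.014243 / 0.434830 × 100 = 3.28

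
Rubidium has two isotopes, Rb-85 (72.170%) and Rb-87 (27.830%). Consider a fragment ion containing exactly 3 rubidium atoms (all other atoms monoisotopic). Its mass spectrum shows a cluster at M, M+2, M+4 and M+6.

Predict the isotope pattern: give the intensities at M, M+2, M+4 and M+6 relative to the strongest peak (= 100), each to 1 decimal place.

Expanding (0.72170 + 0.27830)^3:
P(M) = 0.72170^3 = 0.375898
P(M+2) = 3 × 0.72170^2 × 0.27830^1 = 0.434858
P(M+4) = 3 × 0.72170^1 × 0.27830^2 = 0.167689
P(M+6) = 0.27830^3 = 0.021555
The M+2 peak is largest (0.434858); scaling to 100 gives 86.4 : 100.0 : 38.6 : 5.0.

86.4 : 100.0 : 38.6 : 5.0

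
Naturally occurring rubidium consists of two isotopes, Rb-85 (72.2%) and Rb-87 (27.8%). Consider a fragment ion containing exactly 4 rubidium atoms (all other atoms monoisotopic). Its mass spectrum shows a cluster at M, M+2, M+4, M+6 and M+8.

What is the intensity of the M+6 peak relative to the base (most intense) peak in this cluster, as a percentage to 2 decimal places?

14.83%

Term probabilities: M 0.2717, M+2 0.4185, M+4 0.2417, M+6 0.0620, M+8 0.0060. Base peak = M+2.
P(M+2) = C(4,1) × 0.722^3 × 0.278^1 = 4 × 0.37636705 × 0.2780 = 0.418520 (base)
P(M+6) = C(4,3) × 0.722^1 × 0.278^3 = 4 × 0.7220 × 0.02148495 = 0.062049
Relative intensity = 0.062049 / 0.418520 × 100 = 14.83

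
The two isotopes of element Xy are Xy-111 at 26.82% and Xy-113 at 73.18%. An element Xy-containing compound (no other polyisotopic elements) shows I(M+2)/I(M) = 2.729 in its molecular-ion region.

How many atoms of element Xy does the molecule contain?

1

For n independent Xy atoms, I(M+2)/I(M) = n · (abundance Xy-113) / (abundance Xy-111) = n · 0.7318/0.2682.
n = 2.729 × 0.2682/0.7318 = 1.00 ≈ 1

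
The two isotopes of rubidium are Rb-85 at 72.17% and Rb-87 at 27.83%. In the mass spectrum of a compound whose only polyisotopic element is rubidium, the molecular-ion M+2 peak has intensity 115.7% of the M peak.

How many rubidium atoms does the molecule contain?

3

For n independent Rb atoms, I(M+2)/I(M) = n · (abundance Rb-87) / (abundance Rb-85) = n · 0.2783/0.7217.
n = 1.157 × 0.7217/0.2783 = 3.00 ≈ 3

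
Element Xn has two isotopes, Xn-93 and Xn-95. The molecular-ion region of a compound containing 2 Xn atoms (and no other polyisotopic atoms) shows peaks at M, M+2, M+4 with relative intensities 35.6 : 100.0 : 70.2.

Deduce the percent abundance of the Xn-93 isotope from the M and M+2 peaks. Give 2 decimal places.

Write p for the Xn-93 fraction. I(M+2)/I(M) = [C(2,1)·p^1·(1−p)] / p^2 = 2·(1−p)/p = 100.0/35.6 = 2.8090
(1−p)/p = 2.8090/2 = 1.4045  ⇒  p = 1/(1 + 1.4045) = 0.4159
Xn-93: 41.59%, Xn-95: 58.41%.

41.59%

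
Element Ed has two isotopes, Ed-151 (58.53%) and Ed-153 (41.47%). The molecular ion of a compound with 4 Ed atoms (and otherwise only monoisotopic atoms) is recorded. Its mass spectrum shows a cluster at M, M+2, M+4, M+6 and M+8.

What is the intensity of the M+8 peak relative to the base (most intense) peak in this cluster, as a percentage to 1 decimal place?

8.4%

Term probabilities: M 0.1174, M+2 0.3326, M+4 0.3535, M+6 0.1670, M+8 0.0296. Base peak = M+4.
P(M+4) = C(4,2) × 0.5853^2 × 0.4147^2 = 6 × 0.34257609 × 0.17197609 = 0.353489 (base)
P(M+8) = C(4,4) × 0.5853^0 × 0.4147^4 = 1 × 1.0000 × 0.02957578 = 0.029576
Relative intensity = 0.029576 / 0.353489 × 100 = 8.4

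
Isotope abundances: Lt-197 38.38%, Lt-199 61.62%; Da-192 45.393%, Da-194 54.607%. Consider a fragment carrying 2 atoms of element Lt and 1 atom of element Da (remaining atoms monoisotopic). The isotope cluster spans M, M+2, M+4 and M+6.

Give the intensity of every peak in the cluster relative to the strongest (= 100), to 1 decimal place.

Element Lt pattern (n=2): 0.14730244 : 0.47299512 : 0.37970244
Element Da pattern (n=1): 0.45393 : 0.54607
Convolve the two distributions (both contribute in 2-u steps):
  M: 0.14730244×0.45393 = 0.066865
  M+2: 0.14730244×0.54607 + 0.47299512×0.45393 = 0.295144
  M+4: 0.47299512×0.54607 + 0.37970244×0.45393 = 0.430647
  M+6: 0.37970244×0.54607 = 0.207344
Scale to base peak (0.430647) = 100: 15.5 : 68.5 : 100.0 : 48.1

15.5 : 68.5 : 100.0 : 48.1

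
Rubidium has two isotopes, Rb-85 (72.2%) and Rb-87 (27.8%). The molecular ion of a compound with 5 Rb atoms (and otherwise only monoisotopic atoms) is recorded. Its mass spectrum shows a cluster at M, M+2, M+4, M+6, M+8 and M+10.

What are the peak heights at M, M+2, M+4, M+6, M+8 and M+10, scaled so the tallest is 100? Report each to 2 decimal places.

Each Rb atom is independently Rb-85 (p = 0.722) or Rb-87 (q = 0.278); the cluster is the binomial expansion (p + q)^5.
P(M) = 0.722^5 = 0.196194
P(M+2) = 5 × 0.722^4 × 0.278^1 = 0.377714
P(M+4) = 10 × 0.722^3 × 0.278^2 = 0.290872
P(M+6) = 10 × 0.722^2 × 0.278^3 = 0.111998
P(M+8) = 5 × 0.722^1 × 0.278^4 = 0.021562
P(M+10) = 0.278^5 = 0.001660
The M+2 peak is largest (0.377714); scaling to 100 gives 51.94 : 100.00 : 77.01 : 29.65 : 5.71 : 0.44.

51.94 : 100.00 : 77.01 : 29.65 : 5.71 : 0.44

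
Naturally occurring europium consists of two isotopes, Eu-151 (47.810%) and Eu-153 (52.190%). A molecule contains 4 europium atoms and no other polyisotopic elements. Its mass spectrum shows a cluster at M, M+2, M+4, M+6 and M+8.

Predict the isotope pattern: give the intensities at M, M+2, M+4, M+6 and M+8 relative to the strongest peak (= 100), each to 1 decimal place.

The 4 Eu atoms are independent, so intensities follow the terms of (0.47810 + 0.52190)^4.
P(M) = 0.47810^4 = 0.052249
P(M+2) = 4 × 0.47810^3 × 0.52190^1 = 0.228141
P(M+4) = 6 × 0.47810^2 × 0.52190^2 = 0.373563
P(M+6) = 4 × 0.47810^1 × 0.52190^3 = 0.271857
P(M+8) = 0.52190^4 = 0.074191
The M+4 peak is largest (0.373563); scaling to 100 gives 14.0 : 61.1 : 100.0 : 72.8 : 19.9.

14.0 : 61.1 : 100.0 : 72.8 : 19.9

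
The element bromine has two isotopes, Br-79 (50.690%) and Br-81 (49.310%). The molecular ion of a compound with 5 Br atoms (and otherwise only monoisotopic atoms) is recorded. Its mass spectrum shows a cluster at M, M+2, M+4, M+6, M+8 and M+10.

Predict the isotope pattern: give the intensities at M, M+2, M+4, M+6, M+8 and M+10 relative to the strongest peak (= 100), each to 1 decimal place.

Expanding (0.50690 + 0.49310)^5:
P(M) = 0.50690^5 = 0.033467
P(M+2) = 5 × 0.50690^4 × 0.49310^1 = 0.162777
P(M+4) = 10 × 0.50690^3 × 0.49310^2 = 0.316692
P(M+6) = 10 × 0.50690^2 × 0.49310^3 = 0.308070
P(M+8) = 5 × 0.50690^1 × 0.49310^4 = 0.149842
P(M+10) = 0.49310^5 = 0.029152
The M+4 peak is largest (0.316692); scaling to 100 gives 10.6 : 51.4 : 100.0 : 97.3 : 47.3 : 9.2.

10.6 : 51.4 : 100.0 : 97.3 : 47.3 : 9.2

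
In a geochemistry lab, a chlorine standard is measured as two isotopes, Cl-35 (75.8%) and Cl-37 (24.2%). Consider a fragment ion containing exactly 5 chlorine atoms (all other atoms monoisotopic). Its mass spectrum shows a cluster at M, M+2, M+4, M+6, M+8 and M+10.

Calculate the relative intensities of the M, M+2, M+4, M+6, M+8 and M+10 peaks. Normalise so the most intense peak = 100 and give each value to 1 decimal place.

Each Cl atom is independently Cl-35 (p = 0.758) or Cl-37 (q = 0.242); the cluster is the binomial expansion (p + q)^5.
P(M) = 0.758^5 = 0.250234
P(M+2) = 5 × 0.758^4 × 0.242^1 = 0.399450
P(M+4) = 10 × 0.758^3 × 0.242^2 = 0.255058
P(M+6) = 10 × 0.758^2 × 0.242^3 = 0.081430
P(M+8) = 5 × 0.758^1 × 0.242^4 = 0.012999
P(M+10) = 0.242^5 = 0.000830
The M+2 peak is largest (0.399450); scaling to 100 gives 62.6 : 100.0 : 63.9 : 20.4 : 3.3 : 0.2.

62.6 : 100.0 : 63.9 : 20.4 : 3.3 : 0.2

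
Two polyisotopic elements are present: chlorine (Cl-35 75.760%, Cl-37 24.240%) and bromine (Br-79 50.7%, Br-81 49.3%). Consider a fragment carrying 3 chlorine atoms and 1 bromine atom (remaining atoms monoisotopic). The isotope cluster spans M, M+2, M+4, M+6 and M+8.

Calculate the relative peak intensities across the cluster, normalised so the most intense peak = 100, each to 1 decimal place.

Chlorine pattern (n=3): 0.4348304 : 0.41738208 : 0.13354464 : 0.01424288
Bromine pattern (n=1): 0.5070 : 0.4930
Convolve the two distributions (both contribute in 2-u steps):
  M: 0.4348304×0.5070 = 0.220459
  M+2: 0.4348304×0.4930 + 0.41738208×0.5070 = 0.425984
  M+4: 0.41738208×0.4930 + 0.13354464×0.5070 = 0.273476
  M+6: 0.13354464×0.4930 + 0.01424288×0.5070 = 0.073059
  M+8: 0.01424288×0.4930 = 0.007022
Scale to base peak (0.425984) = 100: 51.8 : 100.0 : 64.2 : 17.2 : 1.6

51.8 : 100.0 : 64.2 : 17.2 : 1.6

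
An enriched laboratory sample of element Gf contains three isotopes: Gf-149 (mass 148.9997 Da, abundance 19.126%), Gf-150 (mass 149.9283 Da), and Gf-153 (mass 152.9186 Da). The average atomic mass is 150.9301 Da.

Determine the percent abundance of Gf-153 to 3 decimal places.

The remaining 80.874% is split between Gf-150 (fraction x) and Gf-153 (fraction 0.80874 − x).
Substituting: 149.9283x + 152.9186(0.80874 − x) = 122.432417378
(149.9283 − 152.9186)x = -1.238971186  ⇒  x = 0.41433, y = 0.39441
Gf-150: 41.433%, Gf-153: 39.441%.

39.441%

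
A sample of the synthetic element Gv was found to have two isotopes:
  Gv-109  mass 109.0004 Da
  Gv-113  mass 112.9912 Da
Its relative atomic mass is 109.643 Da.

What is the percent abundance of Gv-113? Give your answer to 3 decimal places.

16.102%

Let x be the fractional abundance of Gv-109; then Gv-113 has abundance 1 − x.
109.0004·x + 112.9912·(1 − x) = 109.643
(109.0004 − 112.9912)·x = 109.643 − 112.9912
x = -3.3482 / -3.9908 = 0.83898 → 83.898% Gv-109, 16.102% Gv-113.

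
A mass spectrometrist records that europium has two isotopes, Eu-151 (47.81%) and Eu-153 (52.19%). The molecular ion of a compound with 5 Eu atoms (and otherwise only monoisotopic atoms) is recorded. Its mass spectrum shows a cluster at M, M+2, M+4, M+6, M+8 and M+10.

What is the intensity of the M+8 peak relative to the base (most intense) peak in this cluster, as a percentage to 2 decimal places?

Binomial terms of (0.4781 + 0.5219)^5: M 0.0250, M+2 0.1363, M+4 0.2977, M+6 0.3249, M+8 0.1774, M+10 0.0387 → M+6 is the base peak.
P(M+6) = C(5,3) × 0.4781^2 × 0.5219^3 = 10 × 0.22857961 × 0.14215492 = 0.324937 (base)
P(M+8) = C(5,4) × 0.4781^1 × 0.5219^4 = 5 × 0.4781 × 0.07419065 = 0.177353
Relative intensity = 0.177353 / 0.324937 × 100 = 54.58

54.58%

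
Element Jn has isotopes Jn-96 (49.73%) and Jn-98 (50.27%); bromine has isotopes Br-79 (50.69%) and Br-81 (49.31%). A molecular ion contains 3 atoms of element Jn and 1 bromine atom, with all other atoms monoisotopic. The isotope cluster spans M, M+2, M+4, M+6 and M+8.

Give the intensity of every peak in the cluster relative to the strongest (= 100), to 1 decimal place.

16.6 : 66.6 : 100.0 : 66.7 : 16.7

Element Jn pattern (n=3): 0.12298592 : 0.37296412 : 0.37701401 : 0.12703595
Bromine pattern (n=1): 0.5069 : 0.4931
Convolve the two distributions (both contribute in 2-u steps):
  M: 0.12298592×0.5069 = 0.062342
  M+2: 0.12298592×0.4931 + 0.37296412×0.5069 = 0.249700
  M+4: 0.37296412×0.4931 + 0.37701401×0.5069 = 0.375017
  M+6: 0.37701401×0.4931 + 0.12703595×0.5069 = 0.250300
  M+8: 0.12703595×0.4931 = 0.062641
Scale to base peak (0.375017) = 100: 16.6 : 66.6 : 100.0 : 66.7 : 16.7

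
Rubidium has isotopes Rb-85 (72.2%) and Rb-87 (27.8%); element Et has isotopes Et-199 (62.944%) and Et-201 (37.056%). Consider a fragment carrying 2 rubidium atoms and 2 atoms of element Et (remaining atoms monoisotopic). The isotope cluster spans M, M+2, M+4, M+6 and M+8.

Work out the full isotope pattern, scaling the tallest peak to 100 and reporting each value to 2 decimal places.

Rubidium pattern (n=2): 0.521284 : 0.401432 : 0.077284
Element Et pattern (n=2): 0.39619471 : 0.46649057 : 0.13731471
Convolve the two distributions (both contribute in 2-u steps):
  M: 0.521284×0.39619471 = 0.206530
  M+2: 0.521284×0.46649057 + 0.401432×0.39619471 = 0.402219
  M+4: 0.521284×0.13731471 + 0.401432×0.46649057 + 0.077284×0.39619471 = 0.289464
  M+6: 0.401432×0.13731471 + 0.077284×0.46649057 = 0.091175
  M+8: 0.077284×0.13731471 = 0.010612
Scale to base peak (0.402219) = 100: 51.35 : 100.00 : 71.97 : 22.67 : 2.64

51.35 : 100.00 : 71.97 : 22.67 : 2.64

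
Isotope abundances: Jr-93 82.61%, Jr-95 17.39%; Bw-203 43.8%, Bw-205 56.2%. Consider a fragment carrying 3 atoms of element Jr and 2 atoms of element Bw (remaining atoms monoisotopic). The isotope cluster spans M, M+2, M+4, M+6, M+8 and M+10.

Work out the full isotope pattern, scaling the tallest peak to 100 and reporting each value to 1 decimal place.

29.4 : 94.1 : 100.0 : 40.9 : 7.1 : 0.5

Element Jr pattern (n=3): 0.56376468 : 0.35602958 : 0.07494679 : 0.00525895
Element Bw pattern (n=2): 0.191844 : 0.492312 : 0.315844
Convolve the two distributions (both contribute in 2-u steps):
  M: 0.56376468×0.191844 = 0.108155
  M+2: 0.56376468×0.492312 + 0.35602958×0.191844 = 0.345850
  M+4: 0.56376468×0.315844 + 0.35602958×0.492312 + 0.07494679×0.191844 = 0.367717
  M+6: 0.35602958×0.315844 + 0.07494679×0.492312 + 0.00525895×0.191844 = 0.150356
  M+8: 0.07494679×0.315844 + 0.00525895×0.492312 = 0.026261
  M+10: 0.00525895×0.315844 = 0.001661
Scale to base peak (0.367717) = 100: 29.4 : 94.1 : 100.0 : 40.9 : 7.1 : 0.5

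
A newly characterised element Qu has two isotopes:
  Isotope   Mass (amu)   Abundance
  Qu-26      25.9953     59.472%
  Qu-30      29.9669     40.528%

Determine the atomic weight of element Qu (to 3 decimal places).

27.605 amu

Weight each isotope mass by its fractional abundance: 0.59472 × 25.9953 + 0.40528 × 29.9669
= 15.45992 + 12.14499 = 27.60491 amu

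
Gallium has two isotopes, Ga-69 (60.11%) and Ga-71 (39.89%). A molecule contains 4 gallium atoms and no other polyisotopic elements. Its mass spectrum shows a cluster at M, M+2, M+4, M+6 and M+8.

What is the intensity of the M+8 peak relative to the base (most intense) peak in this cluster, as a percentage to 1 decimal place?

(0.6011 + 0.3989)^4 gives M 0.1306, M+2 0.3465, M+4 0.3450, M+6 0.1526, M+8 0.0253; the largest is M+2.
P(M+2) = C(4,1) × 0.6011^3 × 0.3989^1 = 4 × 0.21719018 × 0.3989 = 0.346549 (base)
P(M+8) = C(4,4) × 0.6011^0 × 0.3989^4 = 1 × 1.0000 × 0.02531956 = 0.025320
Relative intensity = 0.025320 / 0.346549 × 100 = 7.3

7.3%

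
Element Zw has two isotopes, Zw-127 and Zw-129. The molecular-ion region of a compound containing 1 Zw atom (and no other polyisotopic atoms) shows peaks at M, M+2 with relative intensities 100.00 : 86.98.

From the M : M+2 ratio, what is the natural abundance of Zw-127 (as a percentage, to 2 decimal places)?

Let p = fractional abundance of Zw-127. I(M+2)/I(M) = [C(1,1)·p^0·(1−p)] / p^1 = 1·(1−p)/p = 86.98/100.00 = 0.8698
(1−p)/p = 0.8698/1 = 0.8698  ⇒  p = 1/(1 + 0.8698) = 0.5348
Zw-127: 53.48%, Zw-129: 46.52%.

53.48%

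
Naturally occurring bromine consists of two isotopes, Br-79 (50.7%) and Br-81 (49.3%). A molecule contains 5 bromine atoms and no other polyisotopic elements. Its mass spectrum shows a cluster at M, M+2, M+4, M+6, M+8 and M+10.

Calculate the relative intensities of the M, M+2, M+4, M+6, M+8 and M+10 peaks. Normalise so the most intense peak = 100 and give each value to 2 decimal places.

The 5 Br atoms are independent, so intensities follow the terms of (0.507 + 0.493)^5.
P(M) = 0.507^5 = 0.033500
P(M+2) = 5 × 0.507^4 × 0.493^1 = 0.162873
P(M+4) = 10 × 0.507^3 × 0.493^2 = 0.316751
P(M+6) = 10 × 0.507^2 × 0.493^3 = 0.308004
P(M+8) = 5 × 0.507^1 × 0.493^4 = 0.149750
P(M+10) = 0.493^5 = 0.029123
The M+4 peak is largest (0.316751); scaling to 100 gives 10.58 : 51.42 : 100.00 : 97.24 : 47.28 : 9.19.

10.58 : 51.42 : 100.00 : 97.24 : 47.28 : 9.19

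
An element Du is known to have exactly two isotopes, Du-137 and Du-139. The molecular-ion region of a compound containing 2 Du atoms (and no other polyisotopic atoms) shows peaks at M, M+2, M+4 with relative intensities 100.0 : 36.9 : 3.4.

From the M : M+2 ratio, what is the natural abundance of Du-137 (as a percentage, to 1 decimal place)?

84.4%

Let p = fractional abundance of Du-137. I(M+2)/I(M) = [C(2,1)·p^1·(1−p)] / p^2 = 2·(1−p)/p = 36.9/100.0 = 0.3690
(1−p)/p = 0.3690/2 = 0.1845  ⇒  p = 1/(1 + 0.1845) = 0.8442
Du-137: 84.4%, Du-139: 15.6%.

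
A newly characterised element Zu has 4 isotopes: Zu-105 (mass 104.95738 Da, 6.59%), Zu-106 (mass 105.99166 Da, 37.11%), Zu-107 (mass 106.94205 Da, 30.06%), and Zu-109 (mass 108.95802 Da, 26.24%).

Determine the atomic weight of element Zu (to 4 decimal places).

106.9876 Da

Average mass = Σ (abundance × isotope mass) = 0.0659 × 104.95738 + 0.3711 × 105.99166 + 0.3006 × 106.94205 + 0.2624 × 108.95802
= 6.916691 + 39.333505 + 32.146780 + 28.590584 = 106.987560 Da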